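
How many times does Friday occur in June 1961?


June 1961 has 30 days
Anchor: Jan 1, 1961. With p = 1961 - 1 = 1960: (p + p//4 - p//100 + p//400) mod 7 = (1960 + 490 - 19 + 4) mod 7 = 2435 mod 7 = 6 -> Sunday (Mon=0 ... Sun=6)
Days before June (Jan-May): 151; June 1 index = (6 + 151) mod 7 = 3 -> Thursday
First Friday is June 2
Fridays: 2, 9, 16, 23, 30

5 Fridays


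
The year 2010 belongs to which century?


Century = (year - 1) // 100 + 1
= (2010 - 1) // 100 + 1
= 2009 // 100 + 1
= 20 + 1

21st century


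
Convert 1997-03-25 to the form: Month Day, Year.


ISO 1997-03-25 parses as year=1997, month=03, day=25
Month 3 -> March

March 25, 1997


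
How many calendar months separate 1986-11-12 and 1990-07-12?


From November 1986 to July 1990
4 years * 12 = 48 months, minus 4 months = 44

44 months


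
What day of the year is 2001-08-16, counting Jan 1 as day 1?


Date: August 16, 2001
Days in months 1 through 7: 212
Plus 16 days in August

Day of year: 228


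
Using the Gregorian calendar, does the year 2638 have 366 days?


Gregorian leap year rule: divisible by 4, but not by 100, unless also by 400.
2638 is not divisible by 4 -> not a leap year

No


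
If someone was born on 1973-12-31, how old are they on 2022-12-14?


Birth: 1973-12-31
Reference: 2022-12-14
Year difference: 2022 - 1973 = 49
Birthday not yet reached in 2022, subtract 1

48 years old


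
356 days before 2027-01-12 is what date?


Start: 2027-01-12, subtract 356 days
Back 12 days from January 12 reaches December 31, 2026 -> 344 left
December 2026 has 31 days -> back to November 30, 2026 -> 313 left
November 2026 has 30 days -> back to October 31, 2026 -> 283 left
October 2026 has 31 days -> back to September 30, 2026 -> 252 left
September 2026 has 30 days -> back to August 31, 2026 -> 222 left
August 2026 has 31 days -> back to July 31, 2026 -> 191 left
July 2026 has 31 days -> back to June 30, 2026 -> 160 left
June 2026 has 30 days -> back to May 31, 2026 -> 130 left
May 2026 has 31 days -> back to April 30, 2026 -> 99 left
April 2026 has 30 days -> back to March 31, 2026 -> 69 left
March 2026 has 31 days -> back to February 28, 2026 -> 38 left
February 2026 has 28 days -> back to January 31, 2026 -> 10 left
January 2026: 31 - 10 = 21 -> lands on January 21

Result: 2026-01-21


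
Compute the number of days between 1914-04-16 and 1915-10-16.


From 1914-04-16 to 1915-10-16
1914-04-16: days before April = 31 + 28 + 31 = 90 (1914 is not a leap year); day of year = 90 + 16 = 106
1915-10-16: days before October = 31 + 28 + 31 + 30 + 31 + 30 + 31 + 31 + 30 = 273 (1915 is not a leap year); day of year = 273 + 16 = 289
Rest of 1914: 365 - 106 = 259
Total = 259 + 289 = 548

548 days


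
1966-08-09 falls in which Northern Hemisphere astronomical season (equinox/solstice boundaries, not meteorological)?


Date: August 9
Astronomical Summer (approx.; exact equinox/solstice day varies by year): June 21 to September 21
August 9 falls within the Summer window

Summer


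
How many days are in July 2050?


July 2050

31 days


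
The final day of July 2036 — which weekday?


July 2036 has 31 days
Anchor: Jan 1, 2036. With p = 2036 - 1 = 2035: (p + p//4 - p//100 + p//400) mod 7 = (2035 + 508 - 20 + 5) mod 7 = 2528 mod 7 = 1 -> Tuesday (Mon=0 ... Sun=6)
Days before July (Jan-Jun): 182; July 1 index = (1 + 182) mod 7 = 1 -> Tuesday
Last day offset: 31 - 1 = 30 days
Weekday index = (1 + 30) mod 7 = 3

Thursday, July 31


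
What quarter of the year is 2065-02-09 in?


Month: February (month 2)
Q1: Jan-Mar, Q2: Apr-Jun, Q3: Jul-Sep, Q4: Oct-Dec

Q1


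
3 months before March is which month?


March is month 3
3 - 3 = 0; wrap: 0 + 12 = 12

December


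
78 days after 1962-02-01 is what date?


Start: 1962-02-01, add 78 days
February 1962 has 28 days: 28 - 1 = 27 days to February 28 -> 51 left
March 1962 has 31 days -> 20 left
April 1962: 20 <= 30 -> lands on April 20

Result: 1962-04-20


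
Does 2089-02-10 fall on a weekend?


Anchor: Jan 1, 2089. With p = 2089 - 1 = 2088: (p + p//4 - p//100 + p//400) mod 7 = (2088 + 522 - 20 + 5) mod 7 = 2595 mod 7 = 5 -> Saturday (Mon=0 ... Sun=6)
Day of year: 41; offset = 40
Weekday index = (5 + 40) mod 7 = 3 -> Thursday
Weekend days: Saturday, Sunday

No


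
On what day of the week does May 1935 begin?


Target: May 1, 1935
Anchor: Jan 1, 1935. With p = 1935 - 1 = 1934: (p + p//4 - p//100 + p//400) mod 7 = (1934 + 483 - 19 + 4) mod 7 = 2402 mod 7 = 1 -> Tuesday (Mon=0 ... Sun=6)
Days before May (Jan-Apr): 120 days
Weekday index = (1 + 120) mod 7 = 2

Wednesday


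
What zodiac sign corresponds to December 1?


Date: December 1
Conventional tropical zodiac dates: Sagittarius from November 22 onward; Capricorn starts December 22
December 1 falls within the Sagittarius range

Sagittarius


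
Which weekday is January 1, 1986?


Target: January 1, 1986
Anchor: Jan 1, 1986. With p = 1986 - 1 = 1985: (p + p//4 - p//100 + p//400) mod 7 = (1985 + 496 - 19 + 4) mod 7 = 2466 mod 7 = 2 -> Wednesday (Mon=0 ... Sun=6)
Offset from anchor: 0 days
Weekday index = (2 + 0) mod 7 = 2

Wednesday


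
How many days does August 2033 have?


August 2033

31 days


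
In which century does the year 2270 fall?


Century = (year - 1) // 100 + 1
= (2270 - 1) // 100 + 1
= 2269 // 100 + 1
= 22 + 1

23rd century


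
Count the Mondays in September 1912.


September 1912 has 30 days
Anchor: Jan 1, 1912. With p = 1912 - 1 = 1911: (p + p//4 - p//100 + p//400) mod 7 = (1911 + 477 - 19 + 4) mod 7 = 2373 mod 7 = 0 -> Monday (Mon=0 ... Sun=6)
Days before September (Jan-Aug): 244; September 1 index = (0 + 244) mod 7 = 6 -> Sunday
First Monday is September 2
Mondays: 2, 9, 16, 23, 30

5 Mondays


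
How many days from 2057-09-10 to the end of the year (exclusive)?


Day of year: 253 of 365
Remaining = 365 - 253

112 days


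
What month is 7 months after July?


July is month 7
7 + 7 = 14; wrap: 14 - 12 = 2

February


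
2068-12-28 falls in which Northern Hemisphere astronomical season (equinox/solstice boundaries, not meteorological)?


Date: December 28
Astronomical Winter (approx.; exact equinox/solstice day varies by year): December 21 to March 19
December 28 falls within the Winter window

Winter


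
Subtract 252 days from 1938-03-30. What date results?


Start: 1938-03-30, subtract 252 days
Back 30 days from March 30 reaches February 28, 1938 -> 222 left
February 1938 has 28 days -> back to January 31, 1938 -> 194 left
January 1938 has 31 days -> back to December 31, 1937 -> 163 left
December 1937 has 31 days -> back to November 30, 1937 -> 132 left
November 1937 has 30 days -> back to October 31, 1937 -> 102 left
October 1937 has 31 days -> back to September 30, 1937 -> 71 left
September 1937 has 30 days -> back to August 31, 1937 -> 41 left
August 1937 has 31 days -> back to July 31, 1937 -> 10 left
July 1937: 31 - 10 = 21 -> lands on July 21

Result: 1937-07-21


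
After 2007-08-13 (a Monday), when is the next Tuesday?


Current: Monday
Target: Tuesday
Days ahead: 1

Next Tuesday: 2007-08-14


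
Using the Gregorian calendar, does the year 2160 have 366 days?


Gregorian leap year rule: divisible by 4, but not by 100, unless also by 400.
2160 is divisible by 4 but not 100 -> leap year

Yes


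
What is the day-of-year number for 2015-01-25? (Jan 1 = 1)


Date: January 25, 2015
No months before January
Plus 25 days in January

Day of year: 25


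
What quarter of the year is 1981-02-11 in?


Month: February (month 2)
Q1: Jan-Mar, Q2: Apr-Jun, Q3: Jul-Sep, Q4: Oct-Dec

Q1


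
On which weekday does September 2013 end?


September 2013 has 30 days
Anchor: Jan 1, 2013. With p = 2013 - 1 = 2012: (p + p//4 - p//100 + p//400) mod 7 = (2012 + 503 - 20 + 5) mod 7 = 2500 mod 7 = 1 -> Tuesday (Mon=0 ... Sun=6)
Days before September (Jan-Aug): 243; September 1 index = (1 + 243) mod 7 = 6 -> Sunday
Last day offset: 30 - 1 = 29 days
Weekday index = (6 + 29) mod 7 = 0

Monday, September 30


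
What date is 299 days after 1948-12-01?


Start: 1948-12-01, add 299 days
December 1948 has 31 days: 31 - 1 = 30 days to December 31 -> 269 left
January 1949 has 31 days -> 238 left
February 1949 has 28 days -> 210 left
March 1949 has 31 days -> 179 left
April 1949 has 30 days -> 149 left
May 1949 has 31 days -> 118 left
June 1949 has 30 days -> 88 left
July 1949 has 31 days -> 57 left
August 1949 has 31 days -> 26 left
September 1949: 26 <= 30 -> lands on September 26

Result: 1949-09-26


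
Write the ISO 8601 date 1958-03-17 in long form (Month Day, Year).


ISO 1958-03-17 parses as year=1958, month=03, day=17
Month 3 -> March

March 17, 1958


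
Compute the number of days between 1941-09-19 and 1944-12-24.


From 1941-09-19 to 1944-12-24
1941-09-19: days before September = 31 + 28 + 31 + 30 + 31 + 30 + 31 + 31 = 243 (1941 is not a leap year); day of year = 243 + 19 = 262
1944-12-24: days before December = 31 + 29 + 31 + 30 + 31 + 30 + 31 + 31 + 30 + 31 + 30 = 335 (1944 is a leap year); day of year = 335 + 24 = 359
Rest of 1941: 365 - 262 = 103
Full years 1942 (365), 1943 (365): 730
Total = 103 + 730 + 359 = 1192

1192 days


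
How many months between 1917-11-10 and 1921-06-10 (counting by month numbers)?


From November 1917 to June 1921
4 years * 12 = 48 months, minus 5 months = 43

43 months


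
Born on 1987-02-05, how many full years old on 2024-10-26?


Birth: 1987-02-05
Reference: 2024-10-26
Year difference: 2024 - 1987 = 37

37 years old


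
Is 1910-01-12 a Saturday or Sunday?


Anchor: Jan 1, 1910. With p = 1910 - 1 = 1909: (p + p//4 - p//100 + p//400) mod 7 = (1909 + 477 - 19 + 4) mod 7 = 2371 mod 7 = 5 -> Saturday (Mon=0 ... Sun=6)
Day of year: 12; offset = 11
Weekday index = (5 + 11) mod 7 = 2 -> Wednesday
Weekend days: Saturday, Sunday

No


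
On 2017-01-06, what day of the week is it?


Date: January 6, 2017
Anchor: Jan 1, 2017. With p = 2017 - 1 = 2016: (p + p//4 - p//100 + p//400) mod 7 = (2016 + 504 - 20 + 5) mod 7 = 2505 mod 7 = 6 -> Sunday (Mon=0 ... Sun=6)
Days into year = 6 - 1 = 5
Weekday index = (6 + 5) mod 7 = 4

Day of the week: Friday


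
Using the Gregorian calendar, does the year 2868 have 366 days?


Gregorian leap year rule: divisible by 4, but not by 100, unless also by 400.
2868 is divisible by 4 but not 100 -> leap year

Yes


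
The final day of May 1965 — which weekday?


May 1965 has 31 days
Anchor: Jan 1, 1965. With p = 1965 - 1 = 1964: (p + p//4 - p//100 + p//400) mod 7 = (1964 + 491 - 19 + 4) mod 7 = 2440 mod 7 = 4 -> Friday (Mon=0 ... Sun=6)
Days before May (Jan-Apr): 120; May 1 index = (4 + 120) mod 7 = 5 -> Saturday
Last day offset: 31 - 1 = 30 days
Weekday index = (5 + 30) mod 7 = 0

Monday, May 31


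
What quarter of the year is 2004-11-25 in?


Month: November (month 11)
Q1: Jan-Mar, Q2: Apr-Jun, Q3: Jul-Sep, Q4: Oct-Dec

Q4


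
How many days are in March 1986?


March 1986

31 days


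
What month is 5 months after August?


August is month 8
8 + 5 = 13; wrap: 13 - 12 = 1

January


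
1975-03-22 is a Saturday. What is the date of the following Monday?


Current: Saturday
Target: Monday
Days ahead: 2

Next Monday: 1975-03-24


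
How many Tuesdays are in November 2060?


November 2060 has 30 days
Anchor: Jan 1, 2060. With p = 2060 - 1 = 2059: (p + p//4 - p//100 + p//400) mod 7 = (2059 + 514 - 20 + 5) mod 7 = 2558 mod 7 = 3 -> Thursday (Mon=0 ... Sun=6)
Days before November (Jan-Oct): 305; November 1 index = (3 + 305) mod 7 = 0 -> Monday
First Tuesday is November 2
Tuesdays: 2, 9, 16, 23, 30

5 Tuesdays


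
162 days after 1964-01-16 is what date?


Start: 1964-01-16, add 162 days
January 1964 has 31 days: 31 - 16 = 15 days to January 31 -> 147 left
February 1964 has 29 days -> 118 left
March 1964 has 31 days -> 87 left
April 1964 has 30 days -> 57 left
May 1964 has 31 days -> 26 left
June 1964: 26 <= 30 -> lands on June 26

Result: 1964-06-26


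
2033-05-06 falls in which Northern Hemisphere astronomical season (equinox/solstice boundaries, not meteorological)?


Date: May 6
Astronomical Spring (approx.; exact equinox/solstice day varies by year): March 20 to June 20
May 6 falls within the Spring window

Spring


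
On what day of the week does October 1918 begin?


Target: October 1, 1918
Anchor: Jan 1, 1918. With p = 1918 - 1 = 1917: (p + p//4 - p//100 + p//400) mod 7 = (1917 + 479 - 19 + 4) mod 7 = 2381 mod 7 = 1 -> Tuesday (Mon=0 ... Sun=6)
Days before October (Jan-Sep): 273 days
Weekday index = (1 + 273) mod 7 = 1

Tuesday


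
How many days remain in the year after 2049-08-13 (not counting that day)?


Day of year: 225 of 365
Remaining = 365 - 225

140 days


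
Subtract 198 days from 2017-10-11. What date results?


Start: 2017-10-11, subtract 198 days
Back 11 days from October 11 reaches September 30, 2017 -> 187 left
September 2017 has 30 days -> back to August 31, 2017 -> 157 left
August 2017 has 31 days -> back to July 31, 2017 -> 126 left
July 2017 has 31 days -> back to June 30, 2017 -> 95 left
June 2017 has 30 days -> back to May 31, 2017 -> 65 left
May 2017 has 31 days -> back to April 30, 2017 -> 34 left
April 2017 has 30 days -> back to March 31, 2017 -> 4 left
March 2017: 31 - 4 = 27 -> lands on March 27

Result: 2017-03-27


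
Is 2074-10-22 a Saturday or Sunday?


Anchor: Jan 1, 2074. With p = 2074 - 1 = 2073: (p + p//4 - p//100 + p//400) mod 7 = (2073 + 518 - 20 + 5) mod 7 = 2576 mod 7 = 0 -> Monday (Mon=0 ... Sun=6)
Day of year: 295; offset = 294
Weekday index = (0 + 294) mod 7 = 0 -> Monday
Weekend days: Saturday, Sunday

No


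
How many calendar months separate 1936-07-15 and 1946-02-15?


From July 1936 to February 1946
10 years * 12 = 120 months, minus 5 months = 115

115 months


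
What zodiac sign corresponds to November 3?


Date: November 3
Conventional tropical zodiac dates: Scorpio from October 23 onward; Sagittarius starts November 22
November 3 falls within the Scorpio range

Scorpio


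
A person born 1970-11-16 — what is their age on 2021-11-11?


Birth: 1970-11-16
Reference: 2021-11-11
Year difference: 2021 - 1970 = 51
Birthday not yet reached in 2021, subtract 1

50 years old


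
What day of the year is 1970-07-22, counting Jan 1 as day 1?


Date: July 22, 1970
Days in months 1 through 6: 181
Plus 22 days in July

Day of year: 203


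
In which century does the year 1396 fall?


Century = (year - 1) // 100 + 1
= (1396 - 1) // 100 + 1
= 1395 // 100 + 1
= 13 + 1

14th century


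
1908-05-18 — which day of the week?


Date: May 18, 1908
Anchor: Jan 1, 1908. With p = 1908 - 1 = 1907: (p + p//4 - p//100 + p//400) mod 7 = (1907 + 476 - 19 + 4) mod 7 = 2368 mod 7 = 2 -> Wednesday (Mon=0 ... Sun=6)
Days before May (Jan-Apr): 121; offset = 121 + 18 - 1 = 138
Weekday index = (2 + 138) mod 7 = 0

Day of the week: Monday


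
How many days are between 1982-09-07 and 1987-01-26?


From 1982-09-07 to 1987-01-26
1982-09-07: days before September = 31 + 28 + 31 + 30 + 31 + 30 + 31 + 31 = 243 (1982 is not a leap year); day of year = 243 + 7 = 250
1987-01-26: day of year = 26
Rest of 1982: 365 - 250 = 115
Full years 1983 (365), 1984 (366), 1985 (365), 1986 (365): 1461
Total = 115 + 1461 + 26 = 1602

1602 days


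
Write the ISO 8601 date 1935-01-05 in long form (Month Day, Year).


ISO 1935-01-05 parses as year=1935, month=01, day=05
Month 1 -> January

January 5, 1935


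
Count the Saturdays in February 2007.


February 2007 has 28 days
Anchor: Jan 1, 2007. With p = 2007 - 1 = 2006: (p + p//4 - p//100 + p//400) mod 7 = (2006 + 501 - 20 + 5) mod 7 = 2492 mod 7 = 0 -> Monday (Mon=0 ... Sun=6)
Days before February (Jan): 31; February 1 index = (0 + 31) mod 7 = 3 -> Thursday
First Saturday is February 3
Saturdays: 3, 10, 17, 24

4 Saturdays


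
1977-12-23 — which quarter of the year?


Month: December (month 12)
Q1: Jan-Mar, Q2: Apr-Jun, Q3: Jul-Sep, Q4: Oct-Dec

Q4


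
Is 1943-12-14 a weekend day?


Anchor: Jan 1, 1943. With p = 1943 - 1 = 1942: (p + p//4 - p//100 + p//400) mod 7 = (1942 + 485 - 19 + 4) mod 7 = 2412 mod 7 = 4 -> Friday (Mon=0 ... Sun=6)
Day of year: 348; offset = 347
Weekday index = (4 + 347) mod 7 = 1 -> Tuesday
Weekend days: Saturday, Sunday

No


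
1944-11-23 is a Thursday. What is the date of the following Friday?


Current: Thursday
Target: Friday
Days ahead: 1

Next Friday: 1944-11-24


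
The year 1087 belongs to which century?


Century = (year - 1) // 100 + 1
= (1087 - 1) // 100 + 1
= 1086 // 100 + 1
= 10 + 1

11th century


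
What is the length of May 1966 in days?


May 1966

31 days


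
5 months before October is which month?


October is month 10
10 - 5 = 5

May


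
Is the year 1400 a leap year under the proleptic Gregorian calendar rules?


Gregorian leap year rule: divisible by 4, but not by 100, unless also by 400.
1400 is divisible by 100 but not 400 -> not a leap year

No


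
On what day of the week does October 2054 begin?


Target: October 1, 2054
Anchor: Jan 1, 2054. With p = 2054 - 1 = 2053: (p + p//4 - p//100 + p//400) mod 7 = (2053 + 513 - 20 + 5) mod 7 = 2551 mod 7 = 3 -> Thursday (Mon=0 ... Sun=6)
Days before October (Jan-Sep): 273 days
Weekday index = (3 + 273) mod 7 = 3

Thursday


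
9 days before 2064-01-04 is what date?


Start: 2064-01-04, subtract 9 days
Back 4 days from January 4 reaches December 31, 2063 -> 5 left
December 2063: 31 - 5 = 26 -> lands on December 26

Result: 2063-12-26


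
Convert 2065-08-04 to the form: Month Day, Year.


ISO 2065-08-04 parses as year=2065, month=08, day=04
Month 8 -> August

August 4, 2065


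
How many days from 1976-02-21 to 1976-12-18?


From 1976-02-21 to 1976-12-18
1976-02-21: days before February = 31; day of year = 31 + 21 = 52
1976-12-18: days before December = 31 + 29 + 31 + 30 + 31 + 30 + 31 + 31 + 30 + 31 + 30 = 335 (1976 is a leap year); day of year = 335 + 18 = 353
Same year: 353 - 52 = 301

301 days


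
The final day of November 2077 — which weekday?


November 2077 has 30 days
Anchor: Jan 1, 2077. With p = 2077 - 1 = 2076: (p + p//4 - p//100 + p//400) mod 7 = (2076 + 519 - 20 + 5) mod 7 = 2580 mod 7 = 4 -> Friday (Mon=0 ... Sun=6)
Days before November (Jan-Oct): 304; November 1 index = (4 + 304) mod 7 = 0 -> Monday
Last day offset: 30 - 1 = 29 days
Weekday index = (0 + 29) mod 7 = 1

Tuesday, November 30


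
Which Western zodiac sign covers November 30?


Date: November 30
Conventional tropical zodiac dates: Sagittarius from November 22 onward; Capricorn starts December 22
November 30 falls within the Sagittarius range

Sagittarius


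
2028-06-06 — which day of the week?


Date: June 6, 2028
Anchor: Jan 1, 2028. With p = 2028 - 1 = 2027: (p + p//4 - p//100 + p//400) mod 7 = (2027 + 506 - 20 + 5) mod 7 = 2518 mod 7 = 5 -> Saturday (Mon=0 ... Sun=6)
Days before June (Jan-May): 152; offset = 152 + 6 - 1 = 157
Weekday index = (5 + 157) mod 7 = 1

Day of the week: Tuesday


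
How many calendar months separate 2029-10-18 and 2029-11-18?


From October 2029 to November 2029
0 years * 12 = 0 months, plus 1 month = 1

1 month


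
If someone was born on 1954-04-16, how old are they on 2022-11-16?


Birth: 1954-04-16
Reference: 2022-11-16
Year difference: 2022 - 1954 = 68

68 years old


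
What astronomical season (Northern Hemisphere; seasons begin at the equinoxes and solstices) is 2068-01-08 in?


Date: January 8
Astronomical Winter (approx.; exact equinox/solstice day varies by year): December 21 to March 19
January 8 falls within the Winter window

Winter


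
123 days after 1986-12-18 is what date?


Start: 1986-12-18, add 123 days
December 1986 has 31 days: 31 - 18 = 13 days to December 31 -> 110 left
January 1987 has 31 days -> 79 left
February 1987 has 28 days -> 51 left
March 1987 has 31 days -> 20 left
April 1987: 20 <= 30 -> lands on April 20

Result: 1987-04-20


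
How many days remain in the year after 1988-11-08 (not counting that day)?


Day of year: 313 of 366
Remaining = 366 - 313

53 days


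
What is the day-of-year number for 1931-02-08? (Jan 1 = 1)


Date: February 8, 1931
Days in months 1 through 1: 31
Plus 8 days in February

Day of year: 39


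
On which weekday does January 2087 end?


January 2087 has 31 days
Anchor: Jan 1, 2087. With p = 2087 - 1 = 2086: (p + p//4 - p//100 + p//400) mod 7 = (2086 + 521 - 20 + 5) mod 7 = 2592 mod 7 = 2 -> Wednesday (Mon=0 ... Sun=6)
January 1 is the anchor itself -> Wednesday
Last day offset: 31 - 1 = 30 days
Weekday index = (2 + 30) mod 7 = 4

Friday, January 31


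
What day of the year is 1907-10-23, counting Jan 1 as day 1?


Date: October 23, 1907
Days in months 1 through 9: 273
Plus 23 days in October

Day of year: 296


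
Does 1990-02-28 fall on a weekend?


Anchor: Jan 1, 1990. With p = 1990 - 1 = 1989: (p + p//4 - p//100 + p//400) mod 7 = (1989 + 497 - 19 + 4) mod 7 = 2471 mod 7 = 0 -> Monday (Mon=0 ... Sun=6)
Day of year: 59; offset = 58
Weekday index = (0 + 58) mod 7 = 2 -> Wednesday
Weekend days: Saturday, Sunday

No


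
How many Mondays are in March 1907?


March 1907 has 31 days
Anchor: Jan 1, 1907. With p = 1907 - 1 = 1906: (p + p//4 - p//100 + p//400) mod 7 = (1906 + 476 - 19 + 4) mod 7 = 2367 mod 7 = 1 -> Tuesday (Mon=0 ... Sun=6)
Days before March (Jan-Feb): 59; March 1 index = (1 + 59) mod 7 = 4 -> Friday
First Monday is March 4
Mondays: 4, 11, 18, 25

4 Mondays


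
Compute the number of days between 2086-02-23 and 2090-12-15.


From 2086-02-23 to 2090-12-15
2086-02-23: days before February = 31; day of year = 31 + 23 = 54
2090-12-15: days before December = 31 + 28 + 31 + 30 + 31 + 30 + 31 + 31 + 30 + 31 + 30 = 334 (2090 is not a leap year); day of year = 334 + 15 = 349
Rest of 2086: 365 - 54 = 311
Full years 2087 (365), 2088 (366), 2089 (365): 1096
Total = 311 + 1096 + 349 = 1756

1756 days


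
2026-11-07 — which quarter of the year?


Month: November (month 11)
Q1: Jan-Mar, Q2: Apr-Jun, Q3: Jul-Sep, Q4: Oct-Dec

Q4


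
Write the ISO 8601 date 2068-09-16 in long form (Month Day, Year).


ISO 2068-09-16 parses as year=2068, month=09, day=16
Month 9 -> September

September 16, 2068


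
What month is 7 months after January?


January is month 1
1 + 7 = 8

August


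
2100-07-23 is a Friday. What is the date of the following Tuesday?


Current: Friday
Target: Tuesday
Days ahead: 4

Next Tuesday: 2100-07-27


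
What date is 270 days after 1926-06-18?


Start: 1926-06-18, add 270 days
June 1926 has 30 days: 30 - 18 = 12 days to June 30 -> 258 left
July 1926 has 31 days -> 227 left
August 1926 has 31 days -> 196 left
September 1926 has 30 days -> 166 left
October 1926 has 31 days -> 135 left
November 1926 has 30 days -> 105 left
December 1926 has 31 days -> 74 left
January 1927 has 31 days -> 43 left
February 1927 has 28 days -> 15 left
March 1927: 15 <= 31 -> lands on March 15

Result: 1927-03-15


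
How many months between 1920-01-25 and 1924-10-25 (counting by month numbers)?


From January 1920 to October 1924
4 years * 12 = 48 months, plus 9 months = 57

57 months


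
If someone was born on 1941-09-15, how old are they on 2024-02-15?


Birth: 1941-09-15
Reference: 2024-02-15
Year difference: 2024 - 1941 = 83
Birthday not yet reached in 2024, subtract 1

82 years old


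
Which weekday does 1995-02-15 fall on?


Date: February 15, 1995
Anchor: Jan 1, 1995. With p = 1995 - 1 = 1994: (p + p//4 - p//100 + p//400) mod 7 = (1994 + 498 - 19 + 4) mod 7 = 2477 mod 7 = 6 -> Sunday (Mon=0 ... Sun=6)
Days before February (Jan): 31; offset = 31 + 15 - 1 = 45
Weekday index = (6 + 45) mod 7 = 2

Day of the week: Wednesday


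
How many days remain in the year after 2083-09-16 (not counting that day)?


Day of year: 259 of 365
Remaining = 365 - 259

106 days


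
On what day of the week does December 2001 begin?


Target: December 1, 2001
Anchor: Jan 1, 2001. With p = 2001 - 1 = 2000: (p + p//4 - p//100 + p//400) mod 7 = (2000 + 500 - 20 + 5) mod 7 = 2485 mod 7 = 0 -> Monday (Mon=0 ... Sun=6)
Days before December (Jan-Nov): 334 days
Weekday index = (0 + 334) mod 7 = 5

Saturday


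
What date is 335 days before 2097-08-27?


Start: 2097-08-27, subtract 335 days
Back 27 days from August 27 reaches July 31, 2097 -> 308 left
July 2097 has 31 days -> back to June 30, 2097 -> 277 left
June 2097 has 30 days -> back to May 31, 2097 -> 247 left
May 2097 has 31 days -> back to April 30, 2097 -> 216 left
April 2097 has 30 days -> back to March 31, 2097 -> 186 left
March 2097 has 31 days -> back to February 28, 2097 -> 155 left
February 2097 has 28 days -> back to January 31, 2097 -> 127 left
January 2097 has 31 days -> back to December 31, 2096 -> 96 left
December 2096 has 31 days -> back to November 30, 2096 -> 65 left
November 2096 has 30 days -> back to October 31, 2096 -> 35 left
October 2096 has 31 days -> back to September 30, 2096 -> 4 left
September 2096: 30 - 4 = 26 -> lands on September 26

Result: 2096-09-26


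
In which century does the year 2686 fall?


Century = (year - 1) // 100 + 1
= (2686 - 1) // 100 + 1
= 2685 // 100 + 1
= 26 + 1

27th century


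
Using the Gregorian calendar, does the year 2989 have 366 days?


Gregorian leap year rule: divisible by 4, but not by 100, unless also by 400.
2989 is not divisible by 4 -> not a leap year

No


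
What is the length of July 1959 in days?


July 1959

31 days


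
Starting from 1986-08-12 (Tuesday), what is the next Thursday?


Current: Tuesday
Target: Thursday
Days ahead: 2

Next Thursday: 1986-08-14


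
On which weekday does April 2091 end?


April 2091 has 30 days
Anchor: Jan 1, 2091. With p = 2091 - 1 = 2090: (p + p//4 - p//100 + p//400) mod 7 = (2090 + 522 - 20 + 5) mod 7 = 2597 mod 7 = 0 -> Monday (Mon=0 ... Sun=6)
Days before April (Jan-Mar): 90; April 1 index = (0 + 90) mod 7 = 6 -> Sunday
Last day offset: 30 - 1 = 29 days
Weekday index = (6 + 29) mod 7 = 0

Monday, April 30


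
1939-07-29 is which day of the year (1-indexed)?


Date: July 29, 1939
Days in months 1 through 6: 181
Plus 29 days in July

Day of year: 210


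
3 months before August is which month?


August is month 8
8 - 3 = 5

May


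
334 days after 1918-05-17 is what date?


Start: 1918-05-17, add 334 days
May 1918 has 31 days: 31 - 17 = 14 days to May 31 -> 320 left
June 1918 has 30 days -> 290 left
July 1918 has 31 days -> 259 left
August 1918 has 31 days -> 228 left
September 1918 has 30 days -> 198 left
October 1918 has 31 days -> 167 left
November 1918 has 30 days -> 137 left
December 1918 has 31 days -> 106 left
January 1919 has 31 days -> 75 left
February 1919 has 28 days -> 47 left
March 1919 has 31 days -> 16 left
April 1919: 16 <= 30 -> lands on April 16

Result: 1919-04-16


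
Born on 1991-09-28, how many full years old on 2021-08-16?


Birth: 1991-09-28
Reference: 2021-08-16
Year difference: 2021 - 1991 = 30
Birthday not yet reached in 2021, subtract 1

29 years old


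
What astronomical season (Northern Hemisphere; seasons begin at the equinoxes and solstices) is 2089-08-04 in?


Date: August 4
Astronomical Summer (approx.; exact equinox/solstice day varies by year): June 21 to September 21
August 4 falls within the Summer window

Summer


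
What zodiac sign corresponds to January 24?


Date: January 24
Conventional tropical zodiac dates: Aquarius from January 20 onward; Pisces starts February 19
January 24 falls within the Aquarius range

Aquarius


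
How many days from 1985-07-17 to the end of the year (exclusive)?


Day of year: 198 of 365
Remaining = 365 - 198

167 days


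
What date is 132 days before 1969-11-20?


Start: 1969-11-20, subtract 132 days
Back 20 days from November 20 reaches October 31, 1969 -> 112 left
October 1969 has 31 days -> back to September 30, 1969 -> 81 left
September 1969 has 30 days -> back to August 31, 1969 -> 51 left
August 1969 has 31 days -> back to July 31, 1969 -> 20 left
July 1969: 31 - 20 = 11 -> lands on July 11

Result: 1969-07-11


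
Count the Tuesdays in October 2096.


October 2096 has 31 days
Anchor: Jan 1, 2096. With p = 2096 - 1 = 2095: (p + p//4 - p//100 + p//400) mod 7 = (2095 + 523 - 20 + 5) mod 7 = 2603 mod 7 = 6 -> Sunday (Mon=0 ... Sun=6)
Days before October (Jan-Sep): 274; October 1 index = (6 + 274) mod 7 = 0 -> Monday
First Tuesday is October 2
Tuesdays: 2, 9, 16, 23, 30

5 Tuesdays


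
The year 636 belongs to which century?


Century = (year - 1) // 100 + 1
= (636 - 1) // 100 + 1
= 635 // 100 + 1
= 6 + 1

7th century


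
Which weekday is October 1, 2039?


Target: October 1, 2039
Anchor: Jan 1, 2039. With p = 2039 - 1 = 2038: (p + p//4 - p//100 + p//400) mod 7 = (2038 + 509 - 20 + 5) mod 7 = 2532 mod 7 = 5 -> Saturday (Mon=0 ... Sun=6)
Days before October (Jan-Sep): 273 days
Weekday index = (5 + 273) mod 7 = 5

Saturday


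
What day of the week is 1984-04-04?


Date: April 4, 1984
Anchor: Jan 1, 1984. With p = 1984 - 1 = 1983: (p + p//4 - p//100 + p//400) mod 7 = (1983 + 495 - 19 + 4) mod 7 = 2463 mod 7 = 6 -> Sunday (Mon=0 ... Sun=6)
Days before April (Jan-Mar): 91; offset = 91 + 4 - 1 = 94
Weekday index = (6 + 94) mod 7 = 2

Day of the week: Wednesday


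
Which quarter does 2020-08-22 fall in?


Month: August (month 8)
Q1: Jan-Mar, Q2: Apr-Jun, Q3: Jul-Sep, Q4: Oct-Dec

Q3


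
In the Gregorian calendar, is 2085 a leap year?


Gregorian leap year rule: divisible by 4, but not by 100, unless also by 400.
2085 is not divisible by 4 -> not a leap year

No


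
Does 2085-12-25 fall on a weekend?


Anchor: Jan 1, 2085. With p = 2085 - 1 = 2084: (p + p//4 - p//100 + p//400) mod 7 = (2084 + 521 - 20 + 5) mod 7 = 2590 mod 7 = 0 -> Monday (Mon=0 ... Sun=6)
Day of year: 359; offset = 358
Weekday index = (0 + 358) mod 7 = 1 -> Tuesday
Weekend days: Saturday, Sunday

No


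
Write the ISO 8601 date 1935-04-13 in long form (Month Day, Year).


ISO 1935-04-13 parses as year=1935, month=04, day=13
Month 4 -> April

April 13, 1935


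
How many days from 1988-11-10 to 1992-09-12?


From 1988-11-10 to 1992-09-12
1988-11-10: days before November = 31 + 29 + 31 + 30 + 31 + 30 + 31 + 31 + 30 + 31 = 305 (1988 is a leap year); day of year = 305 + 10 = 315
1992-09-12: days before September = 31 + 29 + 31 + 30 + 31 + 30 + 31 + 31 = 244 (1992 is a leap year); day of year = 244 + 12 = 256
Rest of 1988: 366 - 315 = 51
Full years 1989 (365), 1990 (365), 1991 (365): 1095
Total = 51 + 1095 + 256 = 1402

1402 days


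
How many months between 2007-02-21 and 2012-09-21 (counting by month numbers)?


From February 2007 to September 2012
5 years * 12 = 60 months, plus 7 months = 67

67 months


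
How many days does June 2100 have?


June 2100

30 days


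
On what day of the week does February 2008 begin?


Target: February 1, 2008
Anchor: Jan 1, 2008. With p = 2008 - 1 = 2007: (p + p//4 - p//100 + p//400) mod 7 = (2007 + 501 - 20 + 5) mod 7 = 2493 mod 7 = 1 -> Tuesday (Mon=0 ... Sun=6)
Days before February (Jan): 31 days
Weekday index = (1 + 31) mod 7 = 4

Friday


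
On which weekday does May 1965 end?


May 1965 has 31 days
Anchor: Jan 1, 1965. With p = 1965 - 1 = 1964: (p + p//4 - p//100 + p//400) mod 7 = (1964 + 491 - 19 + 4) mod 7 = 2440 mod 7 = 4 -> Friday (Mon=0 ... Sun=6)
Days before May (Jan-Apr): 120; May 1 index = (4 + 120) mod 7 = 5 -> Saturday
Last day offset: 31 - 1 = 30 days
Weekday index = (5 + 30) mod 7 = 0

Monday, May 31


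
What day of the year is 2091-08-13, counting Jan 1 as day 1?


Date: August 13, 2091
Days in months 1 through 7: 212
Plus 13 days in August

Day of year: 225


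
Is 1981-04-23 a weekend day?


Anchor: Jan 1, 1981. With p = 1981 - 1 = 1980: (p + p//4 - p//100 + p//400) mod 7 = (1980 + 495 - 19 + 4) mod 7 = 2460 mod 7 = 3 -> Thursday (Mon=0 ... Sun=6)
Day of year: 113; offset = 112
Weekday index = (3 + 112) mod 7 = 3 -> Thursday
Weekend days: Saturday, Sunday

No


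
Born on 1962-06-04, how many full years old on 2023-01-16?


Birth: 1962-06-04
Reference: 2023-01-16
Year difference: 2023 - 1962 = 61
Birthday not yet reached in 2023, subtract 1

60 years old


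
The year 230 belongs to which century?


Century = (year - 1) // 100 + 1
= (230 - 1) // 100 + 1
= 229 // 100 + 1
= 2 + 1

3rd century


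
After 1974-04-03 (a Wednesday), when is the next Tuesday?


Current: Wednesday
Target: Tuesday
Days ahead: 6

Next Tuesday: 1974-04-09


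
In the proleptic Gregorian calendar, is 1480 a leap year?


Gregorian leap year rule: divisible by 4, but not by 100, unless also by 400.
1480 is divisible by 4 but not 100 -> leap year

Yes


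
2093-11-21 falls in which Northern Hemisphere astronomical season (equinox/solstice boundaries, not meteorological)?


Date: November 21
Astronomical Autumn (approx.; exact equinox/solstice day varies by year): September 22 to December 20
November 21 falls within the Autumn window

Autumn


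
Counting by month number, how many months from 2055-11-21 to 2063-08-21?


From November 2055 to August 2063
8 years * 12 = 96 months, minus 3 months = 93

93 months


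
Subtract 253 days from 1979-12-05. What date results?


Start: 1979-12-05, subtract 253 days
Back 5 days from December 5 reaches November 30, 1979 -> 248 left
November 1979 has 30 days -> back to October 31, 1979 -> 218 left
October 1979 has 31 days -> back to September 30, 1979 -> 187 left
September 1979 has 30 days -> back to August 31, 1979 -> 157 left
August 1979 has 31 days -> back to July 31, 1979 -> 126 left
July 1979 has 31 days -> back to June 30, 1979 -> 95 left
June 1979 has 30 days -> back to May 31, 1979 -> 65 left
May 1979 has 31 days -> back to April 30, 1979 -> 34 left
April 1979 has 30 days -> back to March 31, 1979 -> 4 left
March 1979: 31 - 4 = 27 -> lands on March 27

Result: 1979-03-27


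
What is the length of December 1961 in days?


December 1961

31 days


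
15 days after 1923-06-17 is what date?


Start: 1923-06-17, add 15 days
June 1923 has 30 days: 30 - 17 = 13 days to June 30 -> 2 left
July 1923: 2 <= 31 -> lands on July 2

Result: 1923-07-02


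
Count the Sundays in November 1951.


November 1951 has 30 days
Anchor: Jan 1, 1951. With p = 1951 - 1 = 1950: (p + p//4 - p//100 + p//400) mod 7 = (1950 + 487 - 19 + 4) mod 7 = 2422 mod 7 = 0 -> Monday (Mon=0 ... Sun=6)
Days before November (Jan-Oct): 304; November 1 index = (0 + 304) mod 7 = 3 -> Thursday
First Sunday is November 4
Sundays: 4, 11, 18, 25

4 Sundays


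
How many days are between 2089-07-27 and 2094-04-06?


From 2089-07-27 to 2094-04-06
2089-07-27: days before July = 31 + 28 + 31 + 30 + 31 + 30 = 181 (2089 is not a leap year); day of year = 181 + 27 = 208
2094-04-06: days before April = 31 + 28 + 31 = 90 (2094 is not a leap year); day of year = 90 + 6 = 96
Rest of 2089: 365 - 208 = 157
Full years 2090 (365), 2091 (365), 2092 (366), 2093 (365): 1461
Total = 157 + 1461 + 96 = 1714

1714 days


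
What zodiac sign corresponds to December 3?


Date: December 3
Conventional tropical zodiac dates: Sagittarius from November 22 onward; Capricorn starts December 22
December 3 falls within the Sagittarius range

Sagittarius


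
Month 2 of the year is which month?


Month 2 of 12

February


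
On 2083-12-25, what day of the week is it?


Date: December 25, 2083
Anchor: Jan 1, 2083. With p = 2083 - 1 = 2082: (p + p//4 - p//100 + p//400) mod 7 = (2082 + 520 - 20 + 5) mod 7 = 2587 mod 7 = 4 -> Friday (Mon=0 ... Sun=6)
Days before December (Jan-Nov): 334; offset = 334 + 25 - 1 = 358
Weekday index = (4 + 358) mod 7 = 5

Day of the week: Saturday


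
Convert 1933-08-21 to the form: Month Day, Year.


ISO 1933-08-21 parses as year=1933, month=08, day=21
Month 8 -> August

August 21, 1933


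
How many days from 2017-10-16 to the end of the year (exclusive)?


Day of year: 289 of 365
Remaining = 365 - 289

76 days


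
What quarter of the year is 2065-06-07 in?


Month: June (month 6)
Q1: Jan-Mar, Q2: Apr-Jun, Q3: Jul-Sep, Q4: Oct-Dec

Q2


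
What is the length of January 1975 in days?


January 1975

31 days


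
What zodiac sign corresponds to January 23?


Date: January 23
Conventional tropical zodiac dates: Aquarius from January 20 onward; Pisces starts February 19
January 23 falls within the Aquarius range

Aquarius


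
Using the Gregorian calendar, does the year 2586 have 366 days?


Gregorian leap year rule: divisible by 4, but not by 100, unless also by 400.
2586 is not divisible by 4 -> not a leap year

No


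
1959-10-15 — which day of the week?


Date: October 15, 1959
Anchor: Jan 1, 1959. With p = 1959 - 1 = 1958: (p + p//4 - p//100 + p//400) mod 7 = (1958 + 489 - 19 + 4) mod 7 = 2432 mod 7 = 3 -> Thursday (Mon=0 ... Sun=6)
Days before October (Jan-Sep): 273; offset = 273 + 15 - 1 = 287
Weekday index = (3 + 287) mod 7 = 3

Day of the week: Thursday


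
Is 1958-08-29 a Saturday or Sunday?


Anchor: Jan 1, 1958. With p = 1958 - 1 = 1957: (p + p//4 - p//100 + p//400) mod 7 = (1957 + 489 - 19 + 4) mod 7 = 2431 mod 7 = 2 -> Wednesday (Mon=0 ... Sun=6)
Day of year: 241; offset = 240
Weekday index = (2 + 240) mod 7 = 4 -> Friday
Weekend days: Saturday, Sunday

No


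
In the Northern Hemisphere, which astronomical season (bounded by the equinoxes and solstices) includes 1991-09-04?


Date: September 4
Astronomical Summer (approx.; exact equinox/solstice day varies by year): June 21 to September 21
September 4 falls within the Summer window

Summer


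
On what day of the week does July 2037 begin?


Target: July 1, 2037
Anchor: Jan 1, 2037. With p = 2037 - 1 = 2036: (p + p//4 - p//100 + p//400) mod 7 = (2036 + 509 - 20 + 5) mod 7 = 2530 mod 7 = 3 -> Thursday (Mon=0 ... Sun=6)
Days before July (Jan-Jun): 181 days
Weekday index = (3 + 181) mod 7 = 2

Wednesday


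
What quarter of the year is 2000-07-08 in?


Month: July (month 7)
Q1: Jan-Mar, Q2: Apr-Jun, Q3: Jul-Sep, Q4: Oct-Dec

Q3


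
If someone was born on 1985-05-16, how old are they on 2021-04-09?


Birth: 1985-05-16
Reference: 2021-04-09
Year difference: 2021 - 1985 = 36
Birthday not yet reached in 2021, subtract 1

35 years old


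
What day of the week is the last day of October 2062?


October 2062 has 31 days
Anchor: Jan 1, 2062. With p = 2062 - 1 = 2061: (p + p//4 - p//100 + p//400) mod 7 = (2061 + 515 - 20 + 5) mod 7 = 2561 mod 7 = 6 -> Sunday (Mon=0 ... Sun=6)
Days before October (Jan-Sep): 273; October 1 index = (6 + 273) mod 7 = 6 -> Sunday
Last day offset: 31 - 1 = 30 days
Weekday index = (6 + 30) mod 7 = 1

Tuesday, October 31


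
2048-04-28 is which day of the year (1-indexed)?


Date: April 28, 2048
Days in months 1 through 3: 91
Plus 28 days in April

Day of year: 119


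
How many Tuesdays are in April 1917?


April 1917 has 30 days
Anchor: Jan 1, 1917. With p = 1917 - 1 = 1916: (p + p//4 - p//100 + p//400) mod 7 = (1916 + 479 - 19 + 4) mod 7 = 2380 mod 7 = 0 -> Monday (Mon=0 ... Sun=6)
Days before April (Jan-Mar): 90; April 1 index = (0 + 90) mod 7 = 6 -> Sunday
First Tuesday is April 3
Tuesdays: 3, 10, 17, 24

4 Tuesdays


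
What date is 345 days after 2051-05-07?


Start: 2051-05-07, add 345 days
May 2051 has 31 days: 31 - 7 = 24 days to May 31 -> 321 left
June 2051 has 30 days -> 291 left
July 2051 has 31 days -> 260 left
August 2051 has 31 days -> 229 left
September 2051 has 30 days -> 199 left
October 2051 has 31 days -> 168 left
November 2051 has 30 days -> 138 left
December 2051 has 31 days -> 107 left
January 2052 has 31 days -> 76 left
February 2052 has 29 days -> 47 left
March 2052 has 31 days -> 16 left
April 2052: 16 <= 30 -> lands on April 16

Result: 2052-04-16
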